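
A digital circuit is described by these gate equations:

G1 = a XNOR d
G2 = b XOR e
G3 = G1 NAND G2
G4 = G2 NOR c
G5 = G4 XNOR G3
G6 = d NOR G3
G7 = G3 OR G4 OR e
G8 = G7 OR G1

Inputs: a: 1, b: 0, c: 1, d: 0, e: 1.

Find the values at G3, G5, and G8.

G3 = 1, G5 = 0, G8 = 1

G1 = a XNOR d = 1 XNOR 0 = 0
G2 = b XOR e = 0 XOR 1 = 1
G3 = G1 NAND G2 = 0 NAND 1 = 1
G4 = G2 NOR c = 1 NOR 1 = 0
G5 = G4 XNOR G3 = 0 XNOR 1 = 0
G7 = G3 OR G4 OR e = 1 OR 0 OR 1 = 1
G8 = G7 OR G1 = 1 OR 0 = 1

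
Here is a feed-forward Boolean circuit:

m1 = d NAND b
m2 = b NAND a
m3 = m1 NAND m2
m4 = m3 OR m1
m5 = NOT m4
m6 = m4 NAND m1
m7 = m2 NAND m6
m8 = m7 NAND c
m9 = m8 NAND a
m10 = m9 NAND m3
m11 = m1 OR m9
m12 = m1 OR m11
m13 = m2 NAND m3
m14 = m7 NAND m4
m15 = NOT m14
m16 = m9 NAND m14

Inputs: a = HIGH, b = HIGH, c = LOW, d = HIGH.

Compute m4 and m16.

m1 = d NAND b = HIGH NAND HIGH = LOW
m2 = b NAND a = HIGH NAND HIGH = LOW
m3 = m1 NAND m2 = LOW NAND LOW = HIGH
m4 = m3 OR m1 = HIGH OR LOW = HIGH
m6 = m4 NAND m1 = HIGH NAND LOW = HIGH
m7 = m2 NAND m6 = LOW NAND HIGH = HIGH
m8 = m7 NAND c = HIGH NAND LOW = HIGH
m9 = m8 NAND a = HIGH NAND HIGH = LOW
m14 = m7 NAND m4 = HIGH NAND HIGH = LOW
m16 = m9 NAND m14 = LOW NAND LOW = HIGH

m4 = HIGH; m16 = HIGH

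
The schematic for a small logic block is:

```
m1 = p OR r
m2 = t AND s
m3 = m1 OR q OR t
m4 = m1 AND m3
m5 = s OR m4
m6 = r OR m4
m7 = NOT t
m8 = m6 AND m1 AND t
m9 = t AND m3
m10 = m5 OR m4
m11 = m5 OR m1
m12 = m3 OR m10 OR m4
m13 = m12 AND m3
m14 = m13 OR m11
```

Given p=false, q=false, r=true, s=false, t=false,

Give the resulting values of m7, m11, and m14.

m7 = true  m11 = true  m14 = true

m1 = p OR r = false OR true = true
m3 = m1 OR q OR t = true OR false OR false = true
m4 = m1 AND m3 = true AND true = true
m5 = s OR m4 = false OR true = true
m7 = NOT t = NOT false = true
m10 = m5 OR m4 = true OR true = true
m11 = m5 OR m1 = true OR true = true
m12 = m3 OR m10 OR m4 = true OR true OR true = true
m13 = m12 AND m3 = true AND true = true
m14 = m13 OR m11 = true OR true = true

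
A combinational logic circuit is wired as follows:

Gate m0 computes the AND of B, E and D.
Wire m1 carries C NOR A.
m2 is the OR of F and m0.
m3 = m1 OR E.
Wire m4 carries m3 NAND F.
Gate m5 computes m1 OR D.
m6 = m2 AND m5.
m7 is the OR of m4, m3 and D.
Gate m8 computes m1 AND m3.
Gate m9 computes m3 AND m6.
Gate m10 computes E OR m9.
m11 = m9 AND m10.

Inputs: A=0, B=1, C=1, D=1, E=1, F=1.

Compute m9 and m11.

m9 = 1; m11 = 1

m0 = B AND E AND D = 1 AND 1 AND 1 = 1
m1 = C NOR A = 1 NOR 0 = 0
m2 = F OR m0 = 1 OR 1 = 1
m3 = m1 OR E = 0 OR 1 = 1
m5 = m1 OR D = 0 OR 1 = 1
m6 = m2 AND m5 = 1 AND 1 = 1
m9 = m3 AND m6 = 1 AND 1 = 1
m10 = E OR m9 = 1 OR 1 = 1
m11 = m9 AND m10 = 1 AND 1 = 1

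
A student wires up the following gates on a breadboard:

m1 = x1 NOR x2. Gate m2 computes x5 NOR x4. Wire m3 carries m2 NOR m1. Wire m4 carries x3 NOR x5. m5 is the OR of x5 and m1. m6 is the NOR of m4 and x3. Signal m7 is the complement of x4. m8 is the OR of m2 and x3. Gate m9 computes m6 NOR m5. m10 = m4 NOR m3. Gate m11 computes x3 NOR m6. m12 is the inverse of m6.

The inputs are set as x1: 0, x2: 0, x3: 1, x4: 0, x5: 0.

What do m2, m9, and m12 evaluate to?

m2 = 1, m9 = 0, m12 = 1

m1 = x1 NOR x2 = 0 NOR 0 = 1
m2 = x5 NOR x4 = 0 NOR 0 = 1
m4 = x3 NOR x5 = 1 NOR 0 = 0
m5 = x5 OR m1 = 0 OR 1 = 1
m6 = m4 NOR x3 = 0 NOR 1 = 0
m9 = m6 NOR m5 = 0 NOR 1 = 0
m12 = NOT m6 = NOT 0 = 1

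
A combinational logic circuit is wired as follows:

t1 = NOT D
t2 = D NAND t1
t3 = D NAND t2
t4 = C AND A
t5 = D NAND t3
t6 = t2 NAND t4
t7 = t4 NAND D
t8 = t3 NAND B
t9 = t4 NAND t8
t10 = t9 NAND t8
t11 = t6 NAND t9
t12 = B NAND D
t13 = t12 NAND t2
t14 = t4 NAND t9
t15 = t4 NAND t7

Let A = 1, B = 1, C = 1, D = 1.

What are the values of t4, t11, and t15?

t4 = 1; t11 = 1; t15 = 1

t1 = NOT D = NOT 1 = 0
t2 = D NAND t1 = 1 NAND 0 = 1
t3 = D NAND t2 = 1 NAND 1 = 0
t4 = C AND A = 1 AND 1 = 1
t6 = t2 NAND t4 = 1 NAND 1 = 0
t7 = t4 NAND D = 1 NAND 1 = 0
t8 = t3 NAND B = 0 NAND 1 = 1
t9 = t4 NAND t8 = 1 NAND 1 = 0
t11 = t6 NAND t9 = 0 NAND 0 = 1
t15 = t4 NAND t7 = 1 NAND 0 = 1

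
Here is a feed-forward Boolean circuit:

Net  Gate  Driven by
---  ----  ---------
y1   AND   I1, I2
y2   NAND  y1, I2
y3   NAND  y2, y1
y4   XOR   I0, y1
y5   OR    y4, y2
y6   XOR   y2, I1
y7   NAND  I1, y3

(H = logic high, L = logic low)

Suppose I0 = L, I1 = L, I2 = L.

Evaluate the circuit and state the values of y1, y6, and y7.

y1 = L, y6 = H, y7 = H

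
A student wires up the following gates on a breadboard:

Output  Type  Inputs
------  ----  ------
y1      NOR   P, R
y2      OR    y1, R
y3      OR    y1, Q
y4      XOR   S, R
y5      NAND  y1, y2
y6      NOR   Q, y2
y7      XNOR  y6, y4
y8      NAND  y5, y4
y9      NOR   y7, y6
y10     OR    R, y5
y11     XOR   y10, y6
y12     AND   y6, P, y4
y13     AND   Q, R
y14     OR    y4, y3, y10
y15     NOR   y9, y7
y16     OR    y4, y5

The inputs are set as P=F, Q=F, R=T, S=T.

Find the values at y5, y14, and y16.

y1 = P NOR R = F NOR T = F
y2 = y1 OR R = F OR T = T
y3 = y1 OR Q = F OR F = F
y4 = S XOR R = T XOR T = F
y5 = y1 NAND y2 = F NAND T = T
y10 = R OR y5 = T OR T = T
y14 = y4 OR y3 OR y10 = F OR F OR T = T
y16 = y4 OR y5 = F OR T = T

y5 = T, y14 = T, y16 = T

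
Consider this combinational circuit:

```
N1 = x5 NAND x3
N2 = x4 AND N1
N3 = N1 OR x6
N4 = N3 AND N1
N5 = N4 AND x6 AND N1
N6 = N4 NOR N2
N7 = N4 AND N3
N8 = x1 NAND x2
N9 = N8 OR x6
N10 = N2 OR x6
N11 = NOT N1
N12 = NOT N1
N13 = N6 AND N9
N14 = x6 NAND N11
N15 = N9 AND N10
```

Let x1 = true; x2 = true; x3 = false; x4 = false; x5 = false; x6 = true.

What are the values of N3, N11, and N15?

N1 = x5 NAND x3 = false NAND false = true
N2 = x4 AND N1 = false AND true = false
N3 = N1 OR x6 = true OR true = true
N8 = x1 NAND x2 = true NAND true = false
N9 = N8 OR x6 = false OR true = true
N10 = N2 OR x6 = false OR true = true
N11 = NOT N1 = NOT true = false
N15 = N9 AND N10 = true AND true = true

N3 = true, N11 = false, N15 = true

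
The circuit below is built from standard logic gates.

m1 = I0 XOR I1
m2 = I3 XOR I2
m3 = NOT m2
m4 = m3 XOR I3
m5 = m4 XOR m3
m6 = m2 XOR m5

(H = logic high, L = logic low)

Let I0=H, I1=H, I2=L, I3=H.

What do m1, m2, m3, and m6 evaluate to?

m1 = L, m2 = H, m3 = L, m6 = L

m1 = I0 XOR I1 = H XOR H = L
m2 = I3 XOR I2 = H XOR L = H
m3 = NOT m2 = NOT H = L
m4 = m3 XOR I3 = L XOR H = H
m5 = m4 XOR m3 = H XOR L = H
m6 = m2 XOR m5 = H XOR H = L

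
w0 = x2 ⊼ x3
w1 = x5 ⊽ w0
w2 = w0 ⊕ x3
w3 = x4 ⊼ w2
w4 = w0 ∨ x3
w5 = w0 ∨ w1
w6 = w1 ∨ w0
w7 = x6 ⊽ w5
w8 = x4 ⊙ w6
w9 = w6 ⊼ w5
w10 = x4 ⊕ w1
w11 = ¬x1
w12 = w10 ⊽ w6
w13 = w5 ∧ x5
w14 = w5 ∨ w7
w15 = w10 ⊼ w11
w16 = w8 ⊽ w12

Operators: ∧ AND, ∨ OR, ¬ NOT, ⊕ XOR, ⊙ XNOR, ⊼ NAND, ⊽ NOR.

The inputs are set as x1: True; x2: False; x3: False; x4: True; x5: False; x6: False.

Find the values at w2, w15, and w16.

w2 = True; w15 = True; w16 = False

w0 = x2 NAND x3 = False NAND False = True
w1 = x5 NOR w0 = False NOR True = False
w2 = w0 XOR x3 = True XOR False = True
w6 = w1 OR w0 = False OR True = True
w8 = x4 XNOR w6 = True XNOR True = True
w10 = x4 XOR w1 = True XOR False = True
w11 = NOT x1 = NOT True = False
w12 = w10 NOR w6 = True NOR True = False
w15 = w10 NAND w11 = True NAND False = True
w16 = w8 NOR w12 = True NOR False = False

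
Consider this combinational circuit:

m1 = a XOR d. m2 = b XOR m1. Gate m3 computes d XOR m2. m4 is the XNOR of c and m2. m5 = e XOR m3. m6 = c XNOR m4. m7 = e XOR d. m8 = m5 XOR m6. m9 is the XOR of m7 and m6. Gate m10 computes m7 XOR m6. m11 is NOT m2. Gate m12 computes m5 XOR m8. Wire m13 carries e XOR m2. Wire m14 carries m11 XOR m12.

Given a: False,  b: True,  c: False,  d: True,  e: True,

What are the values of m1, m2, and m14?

m1 = a XOR d = False XOR True = True
m2 = b XOR m1 = True XOR True = False
m3 = d XOR m2 = True XOR False = True
m4 = c XNOR m2 = False XNOR False = True
m5 = e XOR m3 = True XOR True = False
m6 = c XNOR m4 = False XNOR True = False
m8 = m5 XOR m6 = False XOR False = False
m11 = NOT m2 = NOT False = True
m12 = m5 XOR m8 = False XOR False = False
m14 = m11 XOR m12 = True XOR False = True

m1 = True, m2 = False, m14 = True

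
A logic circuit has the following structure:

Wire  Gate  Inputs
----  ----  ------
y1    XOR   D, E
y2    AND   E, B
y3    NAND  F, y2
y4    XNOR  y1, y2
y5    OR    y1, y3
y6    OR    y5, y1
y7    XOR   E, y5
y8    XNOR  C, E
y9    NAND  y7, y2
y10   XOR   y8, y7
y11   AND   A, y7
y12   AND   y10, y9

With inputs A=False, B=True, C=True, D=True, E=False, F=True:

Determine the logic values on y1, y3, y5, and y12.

y1 = True, y3 = True, y5 = True, y12 = True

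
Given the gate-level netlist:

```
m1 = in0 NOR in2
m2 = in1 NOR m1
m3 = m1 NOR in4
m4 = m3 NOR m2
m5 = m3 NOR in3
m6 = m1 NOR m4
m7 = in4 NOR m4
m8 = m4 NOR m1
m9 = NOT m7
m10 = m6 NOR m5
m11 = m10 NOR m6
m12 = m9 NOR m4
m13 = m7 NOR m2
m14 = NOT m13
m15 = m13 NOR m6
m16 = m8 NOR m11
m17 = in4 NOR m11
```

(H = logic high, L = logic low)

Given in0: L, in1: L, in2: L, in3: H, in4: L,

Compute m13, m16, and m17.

m1 = in0 NOR in2 = L NOR L = H
m2 = in1 NOR m1 = L NOR H = L
m3 = m1 NOR in4 = H NOR L = L
m4 = m3 NOR m2 = L NOR L = H
m5 = m3 NOR in3 = L NOR H = L
m6 = m1 NOR m4 = H NOR H = L
m7 = in4 NOR m4 = L NOR H = L
m8 = m4 NOR m1 = H NOR H = L
m10 = m6 NOR m5 = L NOR L = H
m11 = m10 NOR m6 = H NOR L = L
m13 = m7 NOR m2 = L NOR L = H
m16 = m8 NOR m11 = L NOR L = H
m17 = in4 NOR m11 = L NOR L = H

m13 = H; m16 = H; m17 = H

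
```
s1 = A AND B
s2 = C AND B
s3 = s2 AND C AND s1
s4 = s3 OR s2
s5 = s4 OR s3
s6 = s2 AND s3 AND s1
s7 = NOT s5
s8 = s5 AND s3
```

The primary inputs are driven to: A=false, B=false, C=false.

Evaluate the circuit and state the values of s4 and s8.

s1 = A AND B = false AND false = false
s2 = C AND B = false AND false = false
s3 = s2 AND C AND s1 = false AND false AND false = false
s4 = s3 OR s2 = false OR false = false
s5 = s4 OR s3 = false OR false = false
s8 = s5 AND s3 = false AND false = false

s4 = false, s8 = false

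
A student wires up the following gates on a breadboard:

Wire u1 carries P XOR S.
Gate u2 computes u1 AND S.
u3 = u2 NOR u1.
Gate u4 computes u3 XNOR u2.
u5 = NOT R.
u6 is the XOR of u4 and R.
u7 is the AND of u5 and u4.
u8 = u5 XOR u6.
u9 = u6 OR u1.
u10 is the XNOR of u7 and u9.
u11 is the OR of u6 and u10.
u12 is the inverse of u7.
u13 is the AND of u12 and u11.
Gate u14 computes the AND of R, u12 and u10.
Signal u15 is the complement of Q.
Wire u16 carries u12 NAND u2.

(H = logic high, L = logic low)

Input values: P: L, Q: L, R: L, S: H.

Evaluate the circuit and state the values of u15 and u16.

u1 = P XOR S = L XOR H = H
u2 = u1 AND S = H AND H = H
u3 = u2 NOR u1 = H NOR H = L
u4 = u3 XNOR u2 = L XNOR H = L
u5 = NOT R = NOT L = H
u7 = u5 AND u4 = H AND L = L
u12 = NOT u7 = NOT L = H
u15 = NOT Q = NOT L = H
u16 = u12 NAND u2 = H NAND H = L

u15 = H; u16 = L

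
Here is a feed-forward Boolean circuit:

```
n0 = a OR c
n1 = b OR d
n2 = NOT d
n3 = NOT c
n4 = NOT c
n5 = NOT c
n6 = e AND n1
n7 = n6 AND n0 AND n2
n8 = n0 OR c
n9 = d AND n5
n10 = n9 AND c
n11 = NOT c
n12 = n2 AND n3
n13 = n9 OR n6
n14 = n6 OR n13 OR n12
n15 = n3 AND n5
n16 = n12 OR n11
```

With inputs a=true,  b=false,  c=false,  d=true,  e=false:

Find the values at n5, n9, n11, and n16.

n2 = NOT d = NOT true = false
n3 = NOT c = NOT false = true
n5 = NOT c = NOT false = true
n9 = d AND n5 = true AND true = true
n11 = NOT c = NOT false = true
n12 = n2 AND n3 = false AND true = false
n16 = n12 OR n11 = false OR true = true

n5 = true  n9 = true  n11 = true  n16 = true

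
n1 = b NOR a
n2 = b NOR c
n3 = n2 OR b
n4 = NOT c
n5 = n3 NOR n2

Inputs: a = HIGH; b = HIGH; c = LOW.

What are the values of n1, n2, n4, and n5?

n1 = LOW  n2 = LOW  n4 = HIGH  n5 = LOW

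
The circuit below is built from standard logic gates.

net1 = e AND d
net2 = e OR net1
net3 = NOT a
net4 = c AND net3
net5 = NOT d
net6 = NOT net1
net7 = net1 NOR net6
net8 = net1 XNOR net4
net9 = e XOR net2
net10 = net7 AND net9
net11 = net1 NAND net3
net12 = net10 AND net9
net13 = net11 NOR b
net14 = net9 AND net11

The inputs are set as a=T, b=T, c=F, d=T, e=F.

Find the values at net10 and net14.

net1 = e AND d = F AND T = F
net2 = e OR net1 = F OR F = F
net3 = NOT a = NOT T = F
net6 = NOT net1 = NOT F = T
net7 = net1 NOR net6 = F NOR T = F
net9 = e XOR net2 = F XOR F = F
net10 = net7 AND net9 = F AND F = F
net11 = net1 NAND net3 = F NAND F = T
net14 = net9 AND net11 = F AND T = F

net10 = F, net14 = F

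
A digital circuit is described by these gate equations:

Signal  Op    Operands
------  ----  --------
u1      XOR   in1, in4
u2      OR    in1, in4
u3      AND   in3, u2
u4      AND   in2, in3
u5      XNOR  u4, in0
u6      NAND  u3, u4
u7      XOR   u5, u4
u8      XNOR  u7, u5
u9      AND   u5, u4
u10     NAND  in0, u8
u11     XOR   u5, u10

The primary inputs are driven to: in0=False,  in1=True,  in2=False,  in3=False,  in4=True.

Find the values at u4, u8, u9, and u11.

u4 = in2 AND in3 = False AND False = False
u5 = u4 XNOR in0 = False XNOR False = True
u7 = u5 XOR u4 = True XOR False = True
u8 = u7 XNOR u5 = True XNOR True = True
u9 = u5 AND u4 = True AND False = False
u10 = in0 NAND u8 = False NAND True = True
u11 = u5 XOR u10 = True XOR True = False

u4 = False, u8 = True, u9 = False, u11 = False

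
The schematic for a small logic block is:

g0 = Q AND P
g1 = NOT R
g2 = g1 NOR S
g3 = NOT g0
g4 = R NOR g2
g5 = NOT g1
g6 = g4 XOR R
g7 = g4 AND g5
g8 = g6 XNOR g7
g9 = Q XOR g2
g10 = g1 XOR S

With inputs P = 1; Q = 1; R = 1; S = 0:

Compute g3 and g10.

g0 = Q AND P = 1 AND 1 = 1
g1 = NOT R = NOT 1 = 0
g3 = NOT g0 = NOT 1 = 0
g10 = g1 XOR S = 0 XOR 0 = 0

g3 = 0; g10 = 0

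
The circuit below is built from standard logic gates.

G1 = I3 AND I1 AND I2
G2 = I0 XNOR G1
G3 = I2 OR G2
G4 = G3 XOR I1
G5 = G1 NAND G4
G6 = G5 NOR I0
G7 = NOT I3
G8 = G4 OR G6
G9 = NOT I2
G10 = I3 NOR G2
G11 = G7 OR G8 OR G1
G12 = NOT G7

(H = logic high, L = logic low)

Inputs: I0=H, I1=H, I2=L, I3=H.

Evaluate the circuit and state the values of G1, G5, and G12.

G1 = L, G5 = H, G12 = H

G1 = I3 AND I1 AND I2 = H AND H AND L = L
G2 = I0 XNOR G1 = H XNOR L = L
G3 = I2 OR G2 = L OR L = L
G4 = G3 XOR I1 = L XOR H = H
G5 = G1 NAND G4 = L NAND H = H
G7 = NOT I3 = NOT H = L
G12 = NOT G7 = NOT L = H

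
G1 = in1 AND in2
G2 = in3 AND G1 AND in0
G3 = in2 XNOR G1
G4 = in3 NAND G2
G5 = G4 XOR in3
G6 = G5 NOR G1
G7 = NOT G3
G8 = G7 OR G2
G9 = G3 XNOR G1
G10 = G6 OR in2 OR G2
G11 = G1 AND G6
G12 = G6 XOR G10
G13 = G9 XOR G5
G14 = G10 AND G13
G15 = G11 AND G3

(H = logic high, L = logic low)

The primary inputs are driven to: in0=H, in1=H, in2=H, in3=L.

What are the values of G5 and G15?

G5 = H; G15 = L

G1 = in1 AND in2 = H AND H = H
G2 = in3 AND G1 AND in0 = L AND H AND H = L
G3 = in2 XNOR G1 = H XNOR H = H
G4 = in3 NAND G2 = L NAND L = H
G5 = G4 XOR in3 = H XOR L = H
G6 = G5 NOR G1 = H NOR H = L
G11 = G1 AND G6 = H AND L = L
G15 = G11 AND G3 = L AND H = L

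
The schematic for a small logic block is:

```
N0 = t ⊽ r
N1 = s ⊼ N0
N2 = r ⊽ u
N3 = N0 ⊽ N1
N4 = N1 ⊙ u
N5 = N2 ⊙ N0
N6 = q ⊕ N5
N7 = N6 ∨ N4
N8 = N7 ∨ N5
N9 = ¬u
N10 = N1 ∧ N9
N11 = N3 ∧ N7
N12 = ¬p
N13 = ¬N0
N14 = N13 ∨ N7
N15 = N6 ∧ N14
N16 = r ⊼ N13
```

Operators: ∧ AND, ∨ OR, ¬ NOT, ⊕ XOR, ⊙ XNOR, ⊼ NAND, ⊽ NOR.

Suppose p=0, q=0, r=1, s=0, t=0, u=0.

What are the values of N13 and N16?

N0 = t NOR r = 0 NOR 1 = 0
N13 = NOT N0 = NOT 0 = 1
N16 = r NAND N13 = 1 NAND 1 = 0

N13 = 1  N16 = 0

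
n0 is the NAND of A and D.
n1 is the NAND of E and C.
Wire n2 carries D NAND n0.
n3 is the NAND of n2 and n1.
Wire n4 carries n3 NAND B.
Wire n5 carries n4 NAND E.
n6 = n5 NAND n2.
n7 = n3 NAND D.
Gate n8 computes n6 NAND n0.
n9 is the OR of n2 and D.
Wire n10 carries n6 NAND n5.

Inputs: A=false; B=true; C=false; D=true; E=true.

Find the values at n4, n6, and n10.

n0 = A NAND D = false NAND true = true
n1 = E NAND C = true NAND false = true
n2 = D NAND n0 = true NAND true = false
n3 = n2 NAND n1 = false NAND true = true
n4 = n3 NAND B = true NAND true = false
n5 = n4 NAND E = false NAND true = true
n6 = n5 NAND n2 = true NAND false = true
n10 = n6 NAND n5 = true NAND true = false

n4 = false, n6 = true, n10 = false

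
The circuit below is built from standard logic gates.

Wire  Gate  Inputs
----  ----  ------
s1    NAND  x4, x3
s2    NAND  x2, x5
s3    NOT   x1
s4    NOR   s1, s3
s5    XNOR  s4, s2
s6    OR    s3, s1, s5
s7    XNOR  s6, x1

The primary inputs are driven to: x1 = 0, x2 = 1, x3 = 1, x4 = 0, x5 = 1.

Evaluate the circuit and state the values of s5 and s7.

s5 = 1, s7 = 0

s1 = x4 NAND x3 = 0 NAND 1 = 1
s2 = x2 NAND x5 = 1 NAND 1 = 0
s3 = NOT x1 = NOT 0 = 1
s4 = s1 NOR s3 = 1 NOR 1 = 0
s5 = s4 XNOR s2 = 0 XNOR 0 = 1
s6 = s3 OR s1 OR s5 = 1 OR 1 OR 1 = 1
s7 = s6 XNOR x1 = 1 XNOR 0 = 0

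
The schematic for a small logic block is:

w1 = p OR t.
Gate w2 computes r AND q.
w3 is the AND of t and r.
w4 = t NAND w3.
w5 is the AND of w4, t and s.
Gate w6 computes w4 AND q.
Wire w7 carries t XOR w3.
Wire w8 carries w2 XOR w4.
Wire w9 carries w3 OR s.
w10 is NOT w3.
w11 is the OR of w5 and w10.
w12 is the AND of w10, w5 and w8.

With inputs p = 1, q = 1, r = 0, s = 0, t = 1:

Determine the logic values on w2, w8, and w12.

w2 = r AND q = 0 AND 1 = 0
w3 = t AND r = 1 AND 0 = 0
w4 = t NAND w3 = 1 NAND 0 = 1
w5 = w4 AND t AND s = 1 AND 1 AND 0 = 0
w8 = w2 XOR w4 = 0 XOR 1 = 1
w10 = NOT w3 = NOT 0 = 1
w12 = w10 AND w5 AND w8 = 1 AND 0 AND 1 = 0

w2 = 0  w8 = 1  w12 = 0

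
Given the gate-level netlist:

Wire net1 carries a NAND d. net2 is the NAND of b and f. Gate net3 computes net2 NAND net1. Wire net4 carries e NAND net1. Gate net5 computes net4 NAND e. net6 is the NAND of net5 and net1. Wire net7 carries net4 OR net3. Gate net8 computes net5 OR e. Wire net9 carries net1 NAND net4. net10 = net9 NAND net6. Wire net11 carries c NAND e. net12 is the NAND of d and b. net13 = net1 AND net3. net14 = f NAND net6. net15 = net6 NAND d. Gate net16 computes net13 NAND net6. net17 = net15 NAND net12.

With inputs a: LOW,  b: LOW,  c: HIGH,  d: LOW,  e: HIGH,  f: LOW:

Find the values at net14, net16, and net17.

net14 = HIGH; net16 = HIGH; net17 = LOW

net1 = a NAND d = LOW NAND LOW = HIGH
net2 = b NAND f = LOW NAND LOW = HIGH
net3 = net2 NAND net1 = HIGH NAND HIGH = LOW
net4 = e NAND net1 = HIGH NAND HIGH = LOW
net5 = net4 NAND e = LOW NAND HIGH = HIGH
net6 = net5 NAND net1 = HIGH NAND HIGH = LOW
net12 = d NAND b = LOW NAND LOW = HIGH
net13 = net1 AND net3 = HIGH AND LOW = LOW
net14 = f NAND net6 = LOW NAND LOW = HIGH
net15 = net6 NAND d = LOW NAND LOW = HIGH
net16 = net13 NAND net6 = LOW NAND LOW = HIGH
net17 = net15 NAND net12 = HIGH NAND HIGH = LOW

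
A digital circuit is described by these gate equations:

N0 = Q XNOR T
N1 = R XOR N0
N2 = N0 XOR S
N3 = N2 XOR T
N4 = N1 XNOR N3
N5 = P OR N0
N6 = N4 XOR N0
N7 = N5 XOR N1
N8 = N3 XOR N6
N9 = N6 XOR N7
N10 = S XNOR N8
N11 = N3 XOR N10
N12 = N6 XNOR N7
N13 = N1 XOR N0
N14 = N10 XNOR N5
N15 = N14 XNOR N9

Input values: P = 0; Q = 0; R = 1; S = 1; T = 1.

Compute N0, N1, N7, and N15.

N0 = 0  N1 = 1  N7 = 1  N15 = 1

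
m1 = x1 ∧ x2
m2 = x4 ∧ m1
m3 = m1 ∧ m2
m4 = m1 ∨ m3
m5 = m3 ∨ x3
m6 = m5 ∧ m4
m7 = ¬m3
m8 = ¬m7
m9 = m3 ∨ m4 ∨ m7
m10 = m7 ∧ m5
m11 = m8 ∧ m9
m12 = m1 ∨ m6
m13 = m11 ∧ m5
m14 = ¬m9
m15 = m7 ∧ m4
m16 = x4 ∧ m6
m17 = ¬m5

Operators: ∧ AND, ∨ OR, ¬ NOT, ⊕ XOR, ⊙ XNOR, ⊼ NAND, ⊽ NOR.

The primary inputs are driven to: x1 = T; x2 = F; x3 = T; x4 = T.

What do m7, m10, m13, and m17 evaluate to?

m7 = T  m10 = T  m13 = F  m17 = F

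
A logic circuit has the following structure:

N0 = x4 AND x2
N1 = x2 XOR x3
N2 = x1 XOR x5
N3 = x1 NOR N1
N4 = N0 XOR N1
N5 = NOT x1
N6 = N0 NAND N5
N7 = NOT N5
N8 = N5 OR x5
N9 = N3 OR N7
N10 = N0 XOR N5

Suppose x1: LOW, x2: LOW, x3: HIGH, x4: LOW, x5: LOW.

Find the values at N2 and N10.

N0 = x4 AND x2 = LOW AND LOW = LOW
N2 = x1 XOR x5 = LOW XOR LOW = LOW
N5 = NOT x1 = NOT LOW = HIGH
N10 = N0 XOR N5 = LOW XOR HIGH = HIGH

N2 = LOW, N10 = HIGH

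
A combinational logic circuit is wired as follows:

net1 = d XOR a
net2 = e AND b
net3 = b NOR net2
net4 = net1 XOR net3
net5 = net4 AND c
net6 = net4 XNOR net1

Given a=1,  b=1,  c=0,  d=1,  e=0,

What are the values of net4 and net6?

net4 = 0  net6 = 1

net1 = d XOR a = 1 XOR 1 = 0
net2 = e AND b = 0 AND 1 = 0
net3 = b NOR net2 = 1 NOR 0 = 0
net4 = net1 XOR net3 = 0 XOR 0 = 0
net6 = net4 XNOR net1 = 0 XNOR 0 = 1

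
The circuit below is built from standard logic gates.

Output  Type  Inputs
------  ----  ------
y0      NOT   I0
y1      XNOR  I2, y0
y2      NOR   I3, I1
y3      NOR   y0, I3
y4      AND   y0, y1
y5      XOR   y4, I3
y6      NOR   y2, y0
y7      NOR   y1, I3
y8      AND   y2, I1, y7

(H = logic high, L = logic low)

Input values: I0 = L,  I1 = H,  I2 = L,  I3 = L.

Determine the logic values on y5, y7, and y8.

y5 = L, y7 = H, y8 = L

y0 = NOT I0 = NOT L = H
y1 = I2 XNOR y0 = L XNOR H = L
y2 = I3 NOR I1 = L NOR H = L
y4 = y0 AND y1 = H AND L = L
y5 = y4 XOR I3 = L XOR L = L
y7 = y1 NOR I3 = L NOR L = H
y8 = y2 AND I1 AND y7 = L AND H AND H = L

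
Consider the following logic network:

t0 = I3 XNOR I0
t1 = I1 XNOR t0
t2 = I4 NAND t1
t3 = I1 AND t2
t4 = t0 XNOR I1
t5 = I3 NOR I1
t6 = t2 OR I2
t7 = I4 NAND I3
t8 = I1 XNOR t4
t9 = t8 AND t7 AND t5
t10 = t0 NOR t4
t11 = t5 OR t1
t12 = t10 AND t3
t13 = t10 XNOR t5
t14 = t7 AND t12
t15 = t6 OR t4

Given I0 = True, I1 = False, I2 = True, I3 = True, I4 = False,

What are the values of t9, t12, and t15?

t9 = False  t12 = False  t15 = True

t0 = I3 XNOR I0 = True XNOR True = True
t1 = I1 XNOR t0 = False XNOR True = False
t2 = I4 NAND t1 = False NAND False = True
t3 = I1 AND t2 = False AND True = False
t4 = t0 XNOR I1 = True XNOR False = False
t5 = I3 NOR I1 = True NOR False = False
t6 = t2 OR I2 = True OR True = True
t7 = I4 NAND I3 = False NAND True = True
t8 = I1 XNOR t4 = False XNOR False = True
t9 = t8 AND t7 AND t5 = True AND True AND False = False
t10 = t0 NOR t4 = True NOR False = False
t12 = t10 AND t3 = False AND False = False
t15 = t6 OR t4 = True OR False = True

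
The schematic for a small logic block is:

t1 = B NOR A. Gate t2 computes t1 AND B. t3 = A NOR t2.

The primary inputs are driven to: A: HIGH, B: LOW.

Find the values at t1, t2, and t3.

t1 = B NOR A = LOW NOR HIGH = LOW
t2 = t1 AND B = LOW AND LOW = LOW
t3 = A NOR t2 = HIGH NOR LOW = LOW

t1 = LOW, t2 = LOW, t3 = LOW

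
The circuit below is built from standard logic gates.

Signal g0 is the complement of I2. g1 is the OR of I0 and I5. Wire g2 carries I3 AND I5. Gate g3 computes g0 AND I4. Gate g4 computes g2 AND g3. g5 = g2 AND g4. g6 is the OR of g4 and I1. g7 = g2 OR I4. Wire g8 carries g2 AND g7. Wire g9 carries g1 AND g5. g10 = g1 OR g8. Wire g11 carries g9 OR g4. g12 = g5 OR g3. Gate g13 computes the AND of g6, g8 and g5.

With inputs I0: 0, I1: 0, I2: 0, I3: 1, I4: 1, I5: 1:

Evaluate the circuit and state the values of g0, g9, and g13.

g0 = NOT I2 = NOT 0 = 1
g1 = I0 OR I5 = 0 OR 1 = 1
g2 = I3 AND I5 = 1 AND 1 = 1
g3 = g0 AND I4 = 1 AND 1 = 1
g4 = g2 AND g3 = 1 AND 1 = 1
g5 = g2 AND g4 = 1 AND 1 = 1
g6 = g4 OR I1 = 1 OR 0 = 1
g7 = g2 OR I4 = 1 OR 1 = 1
g8 = g2 AND g7 = 1 AND 1 = 1
g9 = g1 AND g5 = 1 AND 1 = 1
g13 = g6 AND g8 AND g5 = 1 AND 1 AND 1 = 1

g0 = 1  g9 = 1  g13 = 1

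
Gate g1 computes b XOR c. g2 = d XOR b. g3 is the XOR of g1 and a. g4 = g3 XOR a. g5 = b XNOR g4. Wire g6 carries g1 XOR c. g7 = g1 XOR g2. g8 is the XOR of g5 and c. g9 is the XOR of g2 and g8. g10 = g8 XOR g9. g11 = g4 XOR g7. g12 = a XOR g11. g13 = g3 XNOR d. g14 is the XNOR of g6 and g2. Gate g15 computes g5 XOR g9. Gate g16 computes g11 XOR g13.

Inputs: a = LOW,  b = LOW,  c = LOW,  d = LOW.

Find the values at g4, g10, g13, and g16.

g1 = b XOR c = LOW XOR LOW = LOW
g2 = d XOR b = LOW XOR LOW = LOW
g3 = g1 XOR a = LOW XOR LOW = LOW
g4 = g3 XOR a = LOW XOR LOW = LOW
g5 = b XNOR g4 = LOW XNOR LOW = HIGH
g7 = g1 XOR g2 = LOW XOR LOW = LOW
g8 = g5 XOR c = HIGH XOR LOW = HIGH
g9 = g2 XOR g8 = LOW XOR HIGH = HIGH
g10 = g8 XOR g9 = HIGH XOR HIGH = LOW
g11 = g4 XOR g7 = LOW XOR LOW = LOW
g13 = g3 XNOR d = LOW XNOR LOW = HIGH
g16 = g11 XOR g13 = LOW XOR HIGH = HIGH

g4 = LOW  g10 = LOW  g13 = HIGH  g16 = HIGH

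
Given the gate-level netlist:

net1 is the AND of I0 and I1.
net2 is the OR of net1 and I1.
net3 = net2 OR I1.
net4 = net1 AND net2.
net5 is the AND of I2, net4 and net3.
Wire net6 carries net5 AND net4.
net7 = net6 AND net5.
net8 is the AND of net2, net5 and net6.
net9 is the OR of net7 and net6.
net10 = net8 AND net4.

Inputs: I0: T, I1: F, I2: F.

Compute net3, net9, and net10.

net1 = I0 AND I1 = T AND F = F
net2 = net1 OR I1 = F OR F = F
net3 = net2 OR I1 = F OR F = F
net4 = net1 AND net2 = F AND F = F
net5 = I2 AND net4 AND net3 = F AND F AND F = F
net6 = net5 AND net4 = F AND F = F
net7 = net6 AND net5 = F AND F = F
net8 = net2 AND net5 AND net6 = F AND F AND F = F
net9 = net7 OR net6 = F OR F = F
net10 = net8 AND net4 = F AND F = F

net3 = F, net9 = F, net10 = F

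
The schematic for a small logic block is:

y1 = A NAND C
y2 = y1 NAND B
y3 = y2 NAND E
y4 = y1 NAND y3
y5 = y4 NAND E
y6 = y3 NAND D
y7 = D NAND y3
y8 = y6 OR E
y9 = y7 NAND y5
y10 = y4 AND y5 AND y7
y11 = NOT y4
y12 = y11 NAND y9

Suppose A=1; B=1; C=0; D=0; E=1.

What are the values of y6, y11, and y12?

y6 = 1  y11 = 1  y12 = 1

y1 = A NAND C = 1 NAND 0 = 1
y2 = y1 NAND B = 1 NAND 1 = 0
y3 = y2 NAND E = 0 NAND 1 = 1
y4 = y1 NAND y3 = 1 NAND 1 = 0
y5 = y4 NAND E = 0 NAND 1 = 1
y6 = y3 NAND D = 1 NAND 0 = 1
y7 = D NAND y3 = 0 NAND 1 = 1
y9 = y7 NAND y5 = 1 NAND 1 = 0
y11 = NOT y4 = NOT 0 = 1
y12 = y11 NAND y9 = 1 NAND 0 = 1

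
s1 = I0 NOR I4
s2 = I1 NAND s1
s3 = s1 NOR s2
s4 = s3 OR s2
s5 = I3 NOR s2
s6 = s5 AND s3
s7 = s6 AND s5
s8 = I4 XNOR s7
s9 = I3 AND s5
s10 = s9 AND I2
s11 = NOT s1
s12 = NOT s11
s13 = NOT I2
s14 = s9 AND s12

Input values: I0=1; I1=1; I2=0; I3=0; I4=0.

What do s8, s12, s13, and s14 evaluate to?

s8 = 1; s12 = 0; s13 = 1; s14 = 0

s1 = I0 NOR I4 = 1 NOR 0 = 0
s2 = I1 NAND s1 = 1 NAND 0 = 1
s3 = s1 NOR s2 = 0 NOR 1 = 0
s5 = I3 NOR s2 = 0 NOR 1 = 0
s6 = s5 AND s3 = 0 AND 0 = 0
s7 = s6 AND s5 = 0 AND 0 = 0
s8 = I4 XNOR s7 = 0 XNOR 0 = 1
s9 = I3 AND s5 = 0 AND 0 = 0
s11 = NOT s1 = NOT 0 = 1
s12 = NOT s11 = NOT 1 = 0
s13 = NOT I2 = NOT 0 = 1
s14 = s9 AND s12 = 0 AND 0 = 0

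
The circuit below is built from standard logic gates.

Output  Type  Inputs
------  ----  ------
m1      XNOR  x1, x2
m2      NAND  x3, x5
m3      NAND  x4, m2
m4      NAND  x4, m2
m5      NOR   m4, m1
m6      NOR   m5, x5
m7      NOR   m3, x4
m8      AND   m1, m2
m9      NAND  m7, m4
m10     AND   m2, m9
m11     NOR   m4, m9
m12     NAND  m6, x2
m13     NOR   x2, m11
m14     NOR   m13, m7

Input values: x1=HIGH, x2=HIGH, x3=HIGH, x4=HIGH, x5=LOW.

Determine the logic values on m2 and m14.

m2 = HIGH; m14 = HIGH

m2 = x3 NAND x5 = HIGH NAND LOW = HIGH
m3 = x4 NAND m2 = HIGH NAND HIGH = LOW
m4 = x4 NAND m2 = HIGH NAND HIGH = LOW
m7 = m3 NOR x4 = LOW NOR HIGH = LOW
m9 = m7 NAND m4 = LOW NAND LOW = HIGH
m11 = m4 NOR m9 = LOW NOR HIGH = LOW
m13 = x2 NOR m11 = HIGH NOR LOW = LOW
m14 = m13 NOR m7 = LOW NOR LOW = HIGH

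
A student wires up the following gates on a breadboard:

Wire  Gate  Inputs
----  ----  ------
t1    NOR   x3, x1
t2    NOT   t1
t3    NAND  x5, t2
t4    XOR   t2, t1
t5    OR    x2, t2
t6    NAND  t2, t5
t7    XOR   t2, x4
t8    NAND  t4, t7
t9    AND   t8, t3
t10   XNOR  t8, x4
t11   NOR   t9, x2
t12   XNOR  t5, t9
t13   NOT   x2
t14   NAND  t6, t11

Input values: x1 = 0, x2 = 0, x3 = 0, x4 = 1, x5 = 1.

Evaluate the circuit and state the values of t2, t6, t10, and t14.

t1 = x3 NOR x1 = 0 NOR 0 = 1
t2 = NOT t1 = NOT 1 = 0
t3 = x5 NAND t2 = 1 NAND 0 = 1
t4 = t2 XOR t1 = 0 XOR 1 = 1
t5 = x2 OR t2 = 0 OR 0 = 0
t6 = t2 NAND t5 = 0 NAND 0 = 1
t7 = t2 XOR x4 = 0 XOR 1 = 1
t8 = t4 NAND t7 = 1 NAND 1 = 0
t9 = t8 AND t3 = 0 AND 1 = 0
t10 = t8 XNOR x4 = 0 XNOR 1 = 0
t11 = t9 NOR x2 = 0 NOR 0 = 1
t14 = t6 NAND t11 = 1 NAND 1 = 0

t2 = 0, t6 = 1, t10 = 0, t14 = 0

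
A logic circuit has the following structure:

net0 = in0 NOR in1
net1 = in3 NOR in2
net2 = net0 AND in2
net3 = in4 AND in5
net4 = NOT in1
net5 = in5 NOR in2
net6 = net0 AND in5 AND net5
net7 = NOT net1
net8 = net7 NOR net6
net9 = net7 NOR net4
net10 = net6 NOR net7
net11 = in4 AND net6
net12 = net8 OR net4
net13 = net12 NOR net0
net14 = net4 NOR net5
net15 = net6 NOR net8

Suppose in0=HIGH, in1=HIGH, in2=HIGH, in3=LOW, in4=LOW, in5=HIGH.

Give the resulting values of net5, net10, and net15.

net5 = LOW; net10 = LOW; net15 = HIGH

net0 = in0 NOR in1 = HIGH NOR HIGH = LOW
net1 = in3 NOR in2 = LOW NOR HIGH = LOW
net5 = in5 NOR in2 = HIGH NOR HIGH = LOW
net6 = net0 AND in5 AND net5 = LOW AND HIGH AND LOW = LOW
net7 = NOT net1 = NOT LOW = HIGH
net8 = net7 NOR net6 = HIGH NOR LOW = LOW
net10 = net6 NOR net7 = LOW NOR HIGH = LOW
net15 = net6 NOR net8 = LOW NOR LOW = HIGH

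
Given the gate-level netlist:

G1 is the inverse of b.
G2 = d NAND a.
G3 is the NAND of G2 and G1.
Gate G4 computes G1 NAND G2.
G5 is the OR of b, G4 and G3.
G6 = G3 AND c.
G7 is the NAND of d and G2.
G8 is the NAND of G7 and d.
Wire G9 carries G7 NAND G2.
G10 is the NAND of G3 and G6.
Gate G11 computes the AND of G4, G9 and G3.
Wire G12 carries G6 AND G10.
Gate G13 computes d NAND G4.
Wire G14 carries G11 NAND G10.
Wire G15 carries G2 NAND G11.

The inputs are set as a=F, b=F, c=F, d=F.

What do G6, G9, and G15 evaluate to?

G6 = F; G9 = F; G15 = T

G1 = NOT b = NOT F = T
G2 = d NAND a = F NAND F = T
G3 = G2 NAND G1 = T NAND T = F
G4 = G1 NAND G2 = T NAND T = F
G6 = G3 AND c = F AND F = F
G7 = d NAND G2 = F NAND T = T
G9 = G7 NAND G2 = T NAND T = F
G11 = G4 AND G9 AND G3 = F AND F AND F = F
G15 = G2 NAND G11 = T NAND F = T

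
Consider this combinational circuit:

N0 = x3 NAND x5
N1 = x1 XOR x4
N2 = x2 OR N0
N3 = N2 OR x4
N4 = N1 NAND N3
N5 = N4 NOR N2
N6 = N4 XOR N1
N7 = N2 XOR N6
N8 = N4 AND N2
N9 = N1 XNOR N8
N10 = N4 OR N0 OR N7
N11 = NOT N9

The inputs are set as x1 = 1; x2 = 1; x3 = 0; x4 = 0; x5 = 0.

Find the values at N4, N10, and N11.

N0 = x3 NAND x5 = 0 NAND 0 = 1
N1 = x1 XOR x4 = 1 XOR 0 = 1
N2 = x2 OR N0 = 1 OR 1 = 1
N3 = N2 OR x4 = 1 OR 0 = 1
N4 = N1 NAND N3 = 1 NAND 1 = 0
N6 = N4 XOR N1 = 0 XOR 1 = 1
N7 = N2 XOR N6 = 1 XOR 1 = 0
N8 = N4 AND N2 = 0 AND 1 = 0
N9 = N1 XNOR N8 = 1 XNOR 0 = 0
N10 = N4 OR N0 OR N7 = 0 OR 1 OR 0 = 1
N11 = NOT N9 = NOT 0 = 1

N4 = 0, N10 = 1, N11 = 1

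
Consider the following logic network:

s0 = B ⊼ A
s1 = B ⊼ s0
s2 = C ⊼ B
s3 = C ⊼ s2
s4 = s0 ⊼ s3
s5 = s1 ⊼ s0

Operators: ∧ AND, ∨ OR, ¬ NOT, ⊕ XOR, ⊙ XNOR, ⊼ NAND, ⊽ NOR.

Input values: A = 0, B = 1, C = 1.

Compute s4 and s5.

s4 = 0  s5 = 1

s0 = B NAND A = 1 NAND 0 = 1
s1 = B NAND s0 = 1 NAND 1 = 0
s2 = C NAND B = 1 NAND 1 = 0
s3 = C NAND s2 = 1 NAND 0 = 1
s4 = s0 NAND s3 = 1 NAND 1 = 0
s5 = s1 NAND s0 = 0 NAND 1 = 1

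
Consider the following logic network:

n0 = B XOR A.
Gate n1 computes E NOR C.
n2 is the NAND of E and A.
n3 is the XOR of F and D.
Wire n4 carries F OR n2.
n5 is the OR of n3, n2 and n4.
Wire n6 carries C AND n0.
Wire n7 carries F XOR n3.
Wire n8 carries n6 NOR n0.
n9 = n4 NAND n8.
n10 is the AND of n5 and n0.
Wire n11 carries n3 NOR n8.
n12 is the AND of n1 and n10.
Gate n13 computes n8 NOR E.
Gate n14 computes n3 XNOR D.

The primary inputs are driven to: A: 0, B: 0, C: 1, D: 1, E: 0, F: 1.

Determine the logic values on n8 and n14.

n8 = 1, n14 = 0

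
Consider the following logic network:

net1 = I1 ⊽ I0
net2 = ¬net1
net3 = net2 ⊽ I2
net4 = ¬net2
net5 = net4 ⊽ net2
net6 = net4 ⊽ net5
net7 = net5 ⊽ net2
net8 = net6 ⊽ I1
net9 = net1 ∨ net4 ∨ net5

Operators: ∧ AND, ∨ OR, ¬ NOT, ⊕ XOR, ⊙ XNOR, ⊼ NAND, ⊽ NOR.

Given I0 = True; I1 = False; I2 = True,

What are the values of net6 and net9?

net6 = True  net9 = False

net1 = I1 NOR I0 = False NOR True = False
net2 = NOT net1 = NOT False = True
net4 = NOT net2 = NOT True = False
net5 = net4 NOR net2 = False NOR True = False
net6 = net4 NOR net5 = False NOR False = True
net9 = net1 OR net4 OR net5 = False OR False OR False = False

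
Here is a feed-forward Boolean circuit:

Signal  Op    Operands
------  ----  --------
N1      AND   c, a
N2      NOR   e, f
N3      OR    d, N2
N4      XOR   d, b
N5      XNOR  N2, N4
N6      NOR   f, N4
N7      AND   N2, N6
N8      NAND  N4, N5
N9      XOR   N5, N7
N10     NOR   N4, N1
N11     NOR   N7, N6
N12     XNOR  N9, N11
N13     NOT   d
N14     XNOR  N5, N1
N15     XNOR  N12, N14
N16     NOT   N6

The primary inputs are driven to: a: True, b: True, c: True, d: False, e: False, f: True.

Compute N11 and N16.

N2 = e NOR f = False NOR True = False
N4 = d XOR b = False XOR True = True
N6 = f NOR N4 = True NOR True = False
N7 = N2 AND N6 = False AND False = False
N11 = N7 NOR N6 = False NOR False = True
N16 = NOT N6 = NOT False = True

N11 = True, N16 = True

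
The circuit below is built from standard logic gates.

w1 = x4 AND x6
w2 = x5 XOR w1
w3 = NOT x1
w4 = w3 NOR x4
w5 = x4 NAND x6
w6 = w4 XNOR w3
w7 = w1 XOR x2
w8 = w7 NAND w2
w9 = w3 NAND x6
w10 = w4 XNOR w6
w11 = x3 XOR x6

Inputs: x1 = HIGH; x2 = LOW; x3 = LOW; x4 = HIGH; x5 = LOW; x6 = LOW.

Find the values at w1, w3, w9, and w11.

w1 = LOW  w3 = LOW  w9 = HIGH  w11 = LOW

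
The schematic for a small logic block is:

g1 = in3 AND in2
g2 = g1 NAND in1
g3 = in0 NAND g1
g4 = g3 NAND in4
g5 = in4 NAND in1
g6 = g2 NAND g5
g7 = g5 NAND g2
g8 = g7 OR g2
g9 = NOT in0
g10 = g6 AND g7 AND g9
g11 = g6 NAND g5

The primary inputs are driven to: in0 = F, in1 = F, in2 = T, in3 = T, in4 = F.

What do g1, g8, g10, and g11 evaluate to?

g1 = in3 AND in2 = T AND T = T
g2 = g1 NAND in1 = T NAND F = T
g5 = in4 NAND in1 = F NAND F = T
g6 = g2 NAND g5 = T NAND T = F
g7 = g5 NAND g2 = T NAND T = F
g8 = g7 OR g2 = F OR T = T
g9 = NOT in0 = NOT F = T
g10 = g6 AND g7 AND g9 = F AND F AND T = F
g11 = g6 NAND g5 = F NAND T = T

g1 = T, g8 = T, g10 = F, g11 = T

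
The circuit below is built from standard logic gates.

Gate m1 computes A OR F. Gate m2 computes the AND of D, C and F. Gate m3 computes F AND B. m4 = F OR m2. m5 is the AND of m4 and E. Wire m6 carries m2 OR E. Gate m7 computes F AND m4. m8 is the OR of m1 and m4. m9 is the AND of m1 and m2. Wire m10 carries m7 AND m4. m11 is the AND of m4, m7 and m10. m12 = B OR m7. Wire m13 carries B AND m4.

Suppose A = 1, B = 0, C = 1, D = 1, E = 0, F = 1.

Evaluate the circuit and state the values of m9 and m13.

m1 = A OR F = 1 OR 1 = 1
m2 = D AND C AND F = 1 AND 1 AND 1 = 1
m4 = F OR m2 = 1 OR 1 = 1
m9 = m1 AND m2 = 1 AND 1 = 1
m13 = B AND m4 = 0 AND 1 = 0

m9 = 1, m13 = 0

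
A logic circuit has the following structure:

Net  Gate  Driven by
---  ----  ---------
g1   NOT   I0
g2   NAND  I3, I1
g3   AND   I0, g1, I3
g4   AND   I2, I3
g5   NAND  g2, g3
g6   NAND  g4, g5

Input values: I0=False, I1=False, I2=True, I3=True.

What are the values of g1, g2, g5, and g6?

g1 = NOT I0 = NOT False = True
g2 = I3 NAND I1 = True NAND False = True
g3 = I0 AND g1 AND I3 = False AND True AND True = False
g4 = I2 AND I3 = True AND True = True
g5 = g2 NAND g3 = True NAND False = True
g6 = g4 NAND g5 = True NAND True = False

g1 = True  g2 = True  g5 = True  g6 = False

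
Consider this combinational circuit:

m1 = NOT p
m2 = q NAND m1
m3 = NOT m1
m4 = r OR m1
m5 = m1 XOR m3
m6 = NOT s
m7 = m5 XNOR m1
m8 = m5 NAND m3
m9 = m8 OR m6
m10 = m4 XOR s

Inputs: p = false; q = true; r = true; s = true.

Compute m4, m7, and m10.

m4 = true; m7 = true; m10 = false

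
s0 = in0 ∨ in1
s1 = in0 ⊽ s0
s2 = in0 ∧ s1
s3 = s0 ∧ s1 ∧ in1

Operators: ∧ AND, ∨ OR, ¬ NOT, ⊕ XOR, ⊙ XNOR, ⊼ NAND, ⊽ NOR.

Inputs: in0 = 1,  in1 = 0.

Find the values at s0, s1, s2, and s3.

s0 = in0 OR in1 = 1 OR 0 = 1
s1 = in0 NOR s0 = 1 NOR 1 = 0
s2 = in0 AND s1 = 1 AND 0 = 0
s3 = s0 AND s1 AND in1 = 1 AND 0 AND 0 = 0

s0 = 1  s1 = 0  s2 = 0  s3 = 0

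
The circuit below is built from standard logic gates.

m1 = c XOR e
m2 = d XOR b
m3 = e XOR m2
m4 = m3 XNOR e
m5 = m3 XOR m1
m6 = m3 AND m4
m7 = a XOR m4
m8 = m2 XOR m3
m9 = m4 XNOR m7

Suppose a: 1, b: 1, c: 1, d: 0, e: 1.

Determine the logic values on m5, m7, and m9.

m5 = 0, m7 = 1, m9 = 0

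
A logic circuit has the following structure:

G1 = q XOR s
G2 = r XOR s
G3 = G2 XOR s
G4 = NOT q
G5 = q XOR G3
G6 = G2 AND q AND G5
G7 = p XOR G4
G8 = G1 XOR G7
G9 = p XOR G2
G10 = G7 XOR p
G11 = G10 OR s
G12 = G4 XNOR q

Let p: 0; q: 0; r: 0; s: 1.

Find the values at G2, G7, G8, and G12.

G2 = 1; G7 = 1; G8 = 0; G12 = 0

G1 = q XOR s = 0 XOR 1 = 1
G2 = r XOR s = 0 XOR 1 = 1
G4 = NOT q = NOT 0 = 1
G7 = p XOR G4 = 0 XOR 1 = 1
G8 = G1 XOR G7 = 1 XOR 1 = 0
G12 = G4 XNOR q = 1 XNOR 0 = 0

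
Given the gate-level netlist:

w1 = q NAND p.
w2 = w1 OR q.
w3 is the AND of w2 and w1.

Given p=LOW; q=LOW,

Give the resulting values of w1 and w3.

w1 = HIGH; w3 = HIGH

w1 = q NAND p = LOW NAND LOW = HIGH
w2 = w1 OR q = HIGH OR LOW = HIGH
w3 = w2 AND w1 = HIGH AND HIGH = HIGH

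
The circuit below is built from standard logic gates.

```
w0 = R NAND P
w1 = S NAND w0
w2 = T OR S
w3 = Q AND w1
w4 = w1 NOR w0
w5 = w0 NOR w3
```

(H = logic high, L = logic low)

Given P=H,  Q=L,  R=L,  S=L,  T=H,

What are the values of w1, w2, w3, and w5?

w1 = H, w2 = H, w3 = L, w5 = L

w0 = R NAND P = L NAND H = H
w1 = S NAND w0 = L NAND H = H
w2 = T OR S = H OR L = H
w3 = Q AND w1 = L AND H = L
w5 = w0 NOR w3 = H NOR L = L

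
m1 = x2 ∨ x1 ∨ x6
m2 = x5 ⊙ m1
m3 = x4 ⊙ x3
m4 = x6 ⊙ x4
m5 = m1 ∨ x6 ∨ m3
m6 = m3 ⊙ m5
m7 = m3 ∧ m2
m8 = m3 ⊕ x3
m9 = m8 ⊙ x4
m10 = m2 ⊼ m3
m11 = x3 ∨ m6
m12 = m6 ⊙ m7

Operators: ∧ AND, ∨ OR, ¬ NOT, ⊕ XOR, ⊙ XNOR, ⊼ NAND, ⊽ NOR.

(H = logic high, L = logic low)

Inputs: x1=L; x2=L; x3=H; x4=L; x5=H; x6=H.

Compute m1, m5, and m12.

m1 = x2 OR x1 OR x6 = L OR L OR H = H
m2 = x5 XNOR m1 = H XNOR H = H
m3 = x4 XNOR x3 = L XNOR H = L
m5 = m1 OR x6 OR m3 = H OR H OR L = H
m6 = m3 XNOR m5 = L XNOR H = L
m7 = m3 AND m2 = L AND H = L
m12 = m6 XNOR m7 = L XNOR L = H

m1 = H; m5 = H; m12 = H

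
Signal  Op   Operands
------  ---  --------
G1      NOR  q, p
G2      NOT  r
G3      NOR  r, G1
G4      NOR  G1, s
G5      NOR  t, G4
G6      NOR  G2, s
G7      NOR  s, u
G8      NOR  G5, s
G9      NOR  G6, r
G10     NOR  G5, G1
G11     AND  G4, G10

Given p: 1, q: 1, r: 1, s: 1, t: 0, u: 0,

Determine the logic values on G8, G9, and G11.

G8 = 0  G9 = 0  G11 = 0

G1 = q NOR p = 1 NOR 1 = 0
G2 = NOT r = NOT 1 = 0
G4 = G1 NOR s = 0 NOR 1 = 0
G5 = t NOR G4 = 0 NOR 0 = 1
G6 = G2 NOR s = 0 NOR 1 = 0
G8 = G5 NOR s = 1 NOR 1 = 0
G9 = G6 NOR r = 0 NOR 1 = 0
G10 = G5 NOR G1 = 1 NOR 0 = 0
G11 = G4 AND G10 = 0 AND 0 = 0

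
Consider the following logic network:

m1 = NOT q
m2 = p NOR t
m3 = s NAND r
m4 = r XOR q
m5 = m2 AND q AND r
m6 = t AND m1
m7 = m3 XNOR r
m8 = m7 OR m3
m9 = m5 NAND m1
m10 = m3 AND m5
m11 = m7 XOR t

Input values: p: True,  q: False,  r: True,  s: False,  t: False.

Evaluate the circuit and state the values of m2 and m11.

m2 = False  m11 = True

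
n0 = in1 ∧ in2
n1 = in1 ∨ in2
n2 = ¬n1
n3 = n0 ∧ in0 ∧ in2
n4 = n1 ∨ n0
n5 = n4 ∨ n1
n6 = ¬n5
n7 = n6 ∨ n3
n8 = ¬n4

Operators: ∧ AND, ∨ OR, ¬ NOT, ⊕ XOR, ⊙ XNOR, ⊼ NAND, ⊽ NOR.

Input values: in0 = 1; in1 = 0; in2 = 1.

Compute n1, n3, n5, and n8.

n0 = in1 AND in2 = 0 AND 1 = 0
n1 = in1 OR in2 = 0 OR 1 = 1
n3 = n0 AND in0 AND in2 = 0 AND 1 AND 1 = 0
n4 = n1 OR n0 = 1 OR 0 = 1
n5 = n4 OR n1 = 1 OR 1 = 1
n8 = NOT n4 = NOT 1 = 0

n1 = 1; n3 = 0; n5 = 1; n8 = 0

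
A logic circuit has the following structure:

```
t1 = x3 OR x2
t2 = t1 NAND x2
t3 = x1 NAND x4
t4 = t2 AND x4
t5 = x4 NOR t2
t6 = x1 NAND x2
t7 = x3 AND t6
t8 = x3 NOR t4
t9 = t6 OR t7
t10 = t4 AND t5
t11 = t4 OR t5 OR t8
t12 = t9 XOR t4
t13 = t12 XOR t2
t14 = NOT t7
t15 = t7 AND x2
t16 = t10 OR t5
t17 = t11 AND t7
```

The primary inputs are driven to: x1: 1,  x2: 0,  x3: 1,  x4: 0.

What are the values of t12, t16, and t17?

t12 = 1, t16 = 0, t17 = 0

t1 = x3 OR x2 = 1 OR 0 = 1
t2 = t1 NAND x2 = 1 NAND 0 = 1
t4 = t2 AND x4 = 1 AND 0 = 0
t5 = x4 NOR t2 = 0 NOR 1 = 0
t6 = x1 NAND x2 = 1 NAND 0 = 1
t7 = x3 AND t6 = 1 AND 1 = 1
t8 = x3 NOR t4 = 1 NOR 0 = 0
t9 = t6 OR t7 = 1 OR 1 = 1
t10 = t4 AND t5 = 0 AND 0 = 0
t11 = t4 OR t5 OR t8 = 0 OR 0 OR 0 = 0
t12 = t9 XOR t4 = 1 XOR 0 = 1
t16 = t10 OR t5 = 0 OR 0 = 0
t17 = t11 AND t7 = 0 AND 1 = 0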